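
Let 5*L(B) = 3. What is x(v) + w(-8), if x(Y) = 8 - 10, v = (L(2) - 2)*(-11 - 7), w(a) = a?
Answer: -10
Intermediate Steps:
L(B) = ⅗ (L(B) = (⅕)*3 = ⅗)
v = 126/5 (v = (⅗ - 2)*(-11 - 7) = -7/5*(-18) = 126/5 ≈ 25.200)
x(Y) = -2
x(v) + w(-8) = -2 - 8 = -10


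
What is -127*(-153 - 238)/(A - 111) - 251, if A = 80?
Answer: -57438/31 ≈ -1852.8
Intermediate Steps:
-127*(-153 - 238)/(A - 111) - 251 = -127*(-153 - 238)/(80 - 111) - 251 = -(-49657)/(-31) - 251 = -(-49657)*(-1)/31 - 251 = -127*391/31 - 251 = -49657/31 - 251 = -57438/31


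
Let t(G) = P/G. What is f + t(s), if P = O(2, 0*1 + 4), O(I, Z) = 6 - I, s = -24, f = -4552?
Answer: -27313/6 ≈ -4552.2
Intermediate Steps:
P = 4 (P = 6 - 1*2 = 6 - 2 = 4)
t(G) = 4/G
f + t(s) = -4552 + 4/(-24) = -4552 + 4*(-1/24) = -4552 - 1/6 = -27313/6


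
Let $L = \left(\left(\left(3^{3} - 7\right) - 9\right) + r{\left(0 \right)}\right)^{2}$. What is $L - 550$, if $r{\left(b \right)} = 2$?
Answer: $-381$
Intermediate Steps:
$L = 169$ ($L = \left(\left(\left(3^{3} - 7\right) - 9\right) + 2\right)^{2} = \left(\left(\left(27 - 7\right) - 9\right) + 2\right)^{2} = \left(\left(20 - 9\right) + 2\right)^{2} = \left(11 + 2\right)^{2} = 13^{2} = 169$)
$L - 550 = 169 - 550 = -381$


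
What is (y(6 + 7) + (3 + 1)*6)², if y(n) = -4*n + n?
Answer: 225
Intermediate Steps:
y(n) = -3*n
(y(6 + 7) + (3 + 1)*6)² = (-3*(6 + 7) + (3 + 1)*6)² = (-3*13 + 4*6)² = (-39 + 24)² = (-15)² = 225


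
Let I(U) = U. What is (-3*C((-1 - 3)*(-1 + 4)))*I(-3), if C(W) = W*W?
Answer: 1296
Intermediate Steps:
C(W) = W²
(-3*C((-1 - 3)*(-1 + 4)))*I(-3) = -3*(-1 - 3)²*(-1 + 4)²*(-3) = -3*(-4*3)²*(-3) = -3*(-12)²*(-3) = -3*144*(-3) = -432*(-3) = 1296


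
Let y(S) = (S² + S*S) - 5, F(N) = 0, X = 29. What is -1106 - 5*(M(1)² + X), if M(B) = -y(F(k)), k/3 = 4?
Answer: -1376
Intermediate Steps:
k = 12 (k = 3*4 = 12)
y(S) = -5 + 2*S² (y(S) = (S² + S²) - 5 = 2*S² - 5 = -5 + 2*S²)
M(B) = 5 (M(B) = -(-5 + 2*0²) = -(-5 + 2*0) = -(-5 + 0) = -1*(-5) = 5)
-1106 - 5*(M(1)² + X) = -1106 - 5*(5² + 29) = -1106 - 5*(25 + 29) = -1106 - 5*54 = -1106 - 270 = -1376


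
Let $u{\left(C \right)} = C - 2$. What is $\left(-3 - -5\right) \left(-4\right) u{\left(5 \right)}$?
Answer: $-24$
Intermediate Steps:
$u{\left(C \right)} = -2 + C$ ($u{\left(C \right)} = C - 2 = -2 + C$)
$\left(-3 - -5\right) \left(-4\right) u{\left(5 \right)} = \left(-3 - -5\right) \left(-4\right) \left(-2 + 5\right) = \left(-3 + 5\right) \left(-4\right) 3 = 2 \left(-4\right) 3 = \left(-8\right) 3 = -24$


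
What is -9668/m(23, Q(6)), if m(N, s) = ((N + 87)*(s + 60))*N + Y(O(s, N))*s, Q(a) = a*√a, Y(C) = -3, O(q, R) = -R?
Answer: -61150100/902663439 + 6107759*√6/902663439 ≈ -0.051170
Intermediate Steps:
Q(a) = a^(3/2)
m(N, s) = -3*s + N*(60 + s)*(87 + N) (m(N, s) = ((N + 87)*(s + 60))*N - 3*s = ((87 + N)*(60 + s))*N - 3*s = ((60 + s)*(87 + N))*N - 3*s = N*(60 + s)*(87 + N) - 3*s = -3*s + N*(60 + s)*(87 + N))
-9668/m(23, Q(6)) = -9668/(-18*√6 + 60*23² + 5220*23 + 6^(3/2)*23² + 87*23*6^(3/2)) = -9668/(-18*√6 + 60*529 + 120060 + (6*√6)*529 + 87*23*(6*√6)) = -9668/(-18*√6 + 31740 + 120060 + 3174*√6 + 12006*√6) = -9668/(151800 + 15162*√6)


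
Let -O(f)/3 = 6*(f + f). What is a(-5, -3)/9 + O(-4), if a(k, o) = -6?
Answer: 430/3 ≈ 143.33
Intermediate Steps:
O(f) = -36*f (O(f) = -18*(f + f) = -18*2*f = -36*f)
a(-5, -3)/9 + O(-4) = -6/9 - 36*(-4) = (⅑)*(-6) + 144 = -⅔ + 144 = 430/3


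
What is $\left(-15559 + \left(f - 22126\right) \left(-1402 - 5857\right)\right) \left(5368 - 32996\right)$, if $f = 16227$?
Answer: $-1182624331096$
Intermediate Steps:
$\left(-15559 + \left(f - 22126\right) \left(-1402 - 5857\right)\right) \left(5368 - 32996\right) = \left(-15559 + \left(16227 - 22126\right) \left(-1402 - 5857\right)\right) \left(5368 - 32996\right) = \left(-15559 - -42820841\right) \left(-27628\right) = \left(-15559 + 42820841\right) \left(-27628\right) = 42805282 \left(-27628\right) = -1182624331096$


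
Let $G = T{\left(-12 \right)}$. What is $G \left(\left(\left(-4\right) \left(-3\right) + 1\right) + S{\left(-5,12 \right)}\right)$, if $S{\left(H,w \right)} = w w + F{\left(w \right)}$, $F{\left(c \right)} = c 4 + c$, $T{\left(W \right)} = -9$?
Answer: $-1953$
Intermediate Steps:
$F{\left(c \right)} = 5 c$ ($F{\left(c \right)} = 4 c + c = 5 c$)
$G = -9$
$S{\left(H,w \right)} = w^{2} + 5 w$ ($S{\left(H,w \right)} = w w + 5 w = w^{2} + 5 w$)
$G \left(\left(\left(-4\right) \left(-3\right) + 1\right) + S{\left(-5,12 \right)}\right) = - 9 \left(\left(\left(-4\right) \left(-3\right) + 1\right) + 12 \left(5 + 12\right)\right) = - 9 \left(\left(12 + 1\right) + 12 \cdot 17\right) = - 9 \left(13 + 204\right) = \left(-9\right) 217 = -1953$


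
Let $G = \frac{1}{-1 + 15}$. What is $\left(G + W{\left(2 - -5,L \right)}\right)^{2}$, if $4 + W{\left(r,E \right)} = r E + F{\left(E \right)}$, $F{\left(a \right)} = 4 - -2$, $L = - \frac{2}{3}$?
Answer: $\frac{11881}{1764} \approx 6.7353$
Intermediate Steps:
$L = - \frac{2}{3}$ ($L = \left(-2\right) \frac{1}{3} = - \frac{2}{3} \approx -0.66667$)
$G = \frac{1}{14} \approx 0.071429$
$F{\left(a \right)} = 6$ ($F{\left(a \right)} = 4 + 2 = 6$)
$W{\left(r,E \right)} = 2 + E r$ ($W{\left(r,E \right)} = -4 + \left(r E + 6\right) = -4 + \left(E r + 6\right) = -4 + \left(6 + E r\right) = 2 + E r$)
$\left(G + W{\left(2 - -5,L \right)}\right)^{2} = \left(\frac{1}{14} + \left(2 - \frac{2 \left(2 - -5\right)}{3}\right)\right)^{2} = \left(\frac{1}{14} + \left(2 - \frac{2 \left(2 + 5\right)}{3}\right)\right)^{2} = \left(\frac{1}{14} + \left(2 - \frac{14}{3}\right)\right)^{2} = \left(\frac{1}{14} - \frac{8}{3}\right)^{2} = \left(- \frac{109}{42}\right)^{2} = \frac{11881}{1764}$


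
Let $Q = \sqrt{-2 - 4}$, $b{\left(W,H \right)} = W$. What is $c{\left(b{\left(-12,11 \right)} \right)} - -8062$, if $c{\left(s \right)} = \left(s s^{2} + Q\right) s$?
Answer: $28798 - 12 i \sqrt{6} \approx 28798.0 - 29.394 i$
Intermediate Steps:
$Q = i \sqrt{6}$ ($Q = \sqrt{-6} = i \sqrt{6} \approx 2.4495 i$)
$c{\left(s \right)} = s \left(s^{3} + i \sqrt{6}\right)$ ($c{\left(s \right)} = \left(s s^{2} + i \sqrt{6}\right) s = \left(s^{3} + i \sqrt{6}\right) s = s \left(s^{3} + i \sqrt{6}\right)$)
$c{\left(b{\left(-12,11 \right)} \right)} - -8062 = - 12 \left(\left(-12\right)^{3} + i \sqrt{6}\right) - -8062 = - 12 \left(-1728 + i \sqrt{6}\right) + 8062 = \left(20736 - 12 i \sqrt{6}\right) + 8062 = 28798 - 12 i \sqrt{6}$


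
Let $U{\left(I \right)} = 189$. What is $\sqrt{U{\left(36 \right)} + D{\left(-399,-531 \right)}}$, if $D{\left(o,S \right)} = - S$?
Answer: $12 \sqrt{5} \approx 26.833$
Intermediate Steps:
$\sqrt{U{\left(36 \right)} + D{\left(-399,-531 \right)}} = \sqrt{189 - -531} = \sqrt{189 + 531} = \sqrt{720} = 12 \sqrt{5}$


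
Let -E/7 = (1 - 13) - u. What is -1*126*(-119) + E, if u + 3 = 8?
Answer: 15113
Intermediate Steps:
u = 5 (u = -3 + 8 = 5)
E = 119 (E = -7*((1 - 13) - 1*5) = -7*(-12 - 5) = -7*(-17) = 119)
-1*126*(-119) + E = -1*126*(-119) + 119 = -126*(-119) + 119 = 14994 + 119 = 15113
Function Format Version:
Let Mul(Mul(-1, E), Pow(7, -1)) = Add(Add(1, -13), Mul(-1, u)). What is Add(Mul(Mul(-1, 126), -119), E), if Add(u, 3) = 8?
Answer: 15113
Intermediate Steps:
u = 5 (u = Add(-3, 8) = 5)
E = 119 (E = Mul(-7, Add(Add(1, -13), Mul(-1, 5))) = Mul(-7, Add(-12, -5)) = Mul(-7, -17) = 119)
Add(Mul(Mul(-1, 126), -119), E) = Add(Mul(Mul(-1, 126), -119), 119) = Add(Mul(-126, -119), 119) = Add(14994, 119) = 15113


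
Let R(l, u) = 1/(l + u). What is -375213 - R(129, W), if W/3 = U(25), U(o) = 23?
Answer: -74292175/198 ≈ -3.7521e+5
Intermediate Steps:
W = 69 (W = 3*23 = 69)
-375213 - R(129, W) = -375213 - 1/(129 + 69) = -375213 - 1/198 = -74292175/198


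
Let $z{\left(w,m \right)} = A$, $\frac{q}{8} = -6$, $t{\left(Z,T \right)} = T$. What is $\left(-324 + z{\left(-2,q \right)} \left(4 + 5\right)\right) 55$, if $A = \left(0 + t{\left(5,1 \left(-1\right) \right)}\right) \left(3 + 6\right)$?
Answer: $-22275$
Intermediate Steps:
$q = -48$ ($q = 8 \left(-6\right) = -48$)
$A = -9$ ($A = \left(0 + 1 \left(-1\right)\right) \left(3 + 6\right) = \left(0 - 1\right) 9 = \left(-1\right) 9 = -9$)
$z{\left(w,m \right)} = -9$
$\left(-324 + z{\left(-2,q \right)} \left(4 + 5\right)\right) 55 = \left(-324 - 9 \left(4 + 5\right)\right) 55 = \left(-324 - 81\right) 55 = \left(-405\right) 55 = -22275$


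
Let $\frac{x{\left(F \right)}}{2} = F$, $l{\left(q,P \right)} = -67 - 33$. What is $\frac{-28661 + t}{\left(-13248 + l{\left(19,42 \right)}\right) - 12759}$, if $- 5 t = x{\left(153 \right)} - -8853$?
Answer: $\frac{152464}{130535} \approx 1.168$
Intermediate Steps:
$l{\left(q,P \right)} = -100$
$x{\left(F \right)} = 2 F$
$t = - \frac{9159}{5}$ ($t = - \frac{2 \cdot 153 - -8853}{5} = - \frac{306 + 8853}{5} = \left(- \frac{1}{5}\right) 9159 = - \frac{9159}{5} \approx -1831.8$)
$\frac{-28661 + t}{\left(-13248 + l{\left(19,42 \right)}\right) - 12759} = \frac{-28661 - \frac{9159}{5}}{\left(-13248 - 100\right) - 12759} = - \frac{152464}{5 \left(-13348 - 12759\right)} = - \frac{152464}{5 \left(-26107\right)} = \left(- \frac{152464}{5}\right) \left(- \frac{1}{26107}\right) = \frac{152464}{130535}$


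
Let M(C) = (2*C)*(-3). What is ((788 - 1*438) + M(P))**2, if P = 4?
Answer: 106276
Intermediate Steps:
M(C) = -6*C
((788 - 1*438) + M(P))**2 = ((788 - 1*438) - 6*4)**2 = ((788 - 438) - 24)**2 = (350 - 24)**2 = 326**2 = 106276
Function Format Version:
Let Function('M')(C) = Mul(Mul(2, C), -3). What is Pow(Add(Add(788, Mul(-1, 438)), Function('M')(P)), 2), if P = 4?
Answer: 106276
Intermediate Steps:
Function('M')(C) = Mul(-6, C)
Pow(Add(Add(788, Mul(-1, 438)), Function('M')(P)), 2) = Pow(Add(Add(788, Mul(-1, 438)), Mul(-6, 4)), 2) = Pow(Add(Add(788, -438), -24), 2) = Pow(Add(350, -24), 2) = Pow(326, 2) = 106276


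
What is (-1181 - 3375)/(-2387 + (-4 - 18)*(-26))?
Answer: 4556/1815 ≈ 2.5102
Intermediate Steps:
(-1181 - 3375)/(-2387 + (-4 - 18)*(-26)) = -4556/(-2387 - 22*(-26)) = -4556/(-2387 + 572) = -4556/(-1815) = -4556*(-1/1815) = 4556/1815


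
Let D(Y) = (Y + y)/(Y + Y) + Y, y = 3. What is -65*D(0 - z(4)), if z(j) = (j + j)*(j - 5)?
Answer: -9035/16 ≈ -564.69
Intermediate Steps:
z(j) = 2*j*(-5 + j) (z(j) = (2*j)*(-5 + j) = 2*j*(-5 + j))
D(Y) = Y + (3 + Y)/(2*Y) (D(Y) = (Y + 3)/(Y + Y) + Y = (3 + Y)/((2*Y)) + Y = (3 + Y)*(1/(2*Y)) + Y = (3 + Y)/(2*Y) + Y = Y + (3 + Y)/(2*Y))
-65*D(0 - z(4)) = -65*(1/2 + (0 - 2*4*(-5 + 4)) + 3/(2*(0 - 2*4*(-5 + 4)))) = -65*(1/2 + (0 - 2*4*(-1)) + 3/(2*(0 - 2*4*(-1)))) = -65*(1/2 + (0 - 1*(-8)) + 3/(2*(0 - 1*(-8)))) = -65*(1/2 + (0 + 8) + 3/(2*(0 + 8))) = -65*(1/2 + 8 + (3/2)/8) = -65*(1/2 + 8 + (3/2)*(1/8)) = -65*(1/2 + 8 + 3/16) = -65*139/16 = -9035/16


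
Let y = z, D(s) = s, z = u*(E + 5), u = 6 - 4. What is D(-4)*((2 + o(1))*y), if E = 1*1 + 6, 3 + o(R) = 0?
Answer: 96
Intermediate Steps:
u = 2
o(R) = -3 (o(R) = -3 + 0 = -3)
E = 7 (E = 1 + 6 = 7)
z = 24 (z = 2*(7 + 5) = 2*12 = 24)
y = 24
D(-4)*((2 + o(1))*y) = -4*(2 - 3)*24 = -(-4)*24 = -4*(-24) = 96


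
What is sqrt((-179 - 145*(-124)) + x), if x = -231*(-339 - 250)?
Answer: 14*sqrt(785) ≈ 392.25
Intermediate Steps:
x = 136059 (x = -231*(-589) = 136059)
sqrt((-179 - 145*(-124)) + x) = sqrt((-179 - 145*(-124)) + 136059) = sqrt((-179 + 17980) + 136059) = sqrt(17801 + 136059) = sqrt(153860) = 14*sqrt(785)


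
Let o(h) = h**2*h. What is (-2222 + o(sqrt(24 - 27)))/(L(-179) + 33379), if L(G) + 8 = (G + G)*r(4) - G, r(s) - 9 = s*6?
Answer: -101/988 - 3*I*sqrt(3)/21736 ≈ -0.10223 - 0.00023906*I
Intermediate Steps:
r(s) = 9 + 6*s (r(s) = 9 + s*6 = 9 + 6*s)
L(G) = -8 + 65*G (L(G) = -8 + ((G + G)*(9 + 6*4) - G) = -8 + ((2*G)*(9 + 24) - G) = -8 + ((2*G)*33 - G) = -8 + (66*G - G) = -8 + 65*G)
o(h) = h**3
(-2222 + o(sqrt(24 - 27)))/(L(-179) + 33379) = (-2222 + (sqrt(24 - 27))**3)/((-8 + 65*(-179)) + 33379) = (-2222 + (sqrt(-3))**3)/((-8 - 11635) + 33379) = (-2222 + (I*sqrt(3))**3)/(-11643 + 33379) = (-2222 - 3*I*sqrt(3))/21736 = (-2222 - 3*I*sqrt(3))*(1/21736) = -101/988 - 3*I*sqrt(3)/21736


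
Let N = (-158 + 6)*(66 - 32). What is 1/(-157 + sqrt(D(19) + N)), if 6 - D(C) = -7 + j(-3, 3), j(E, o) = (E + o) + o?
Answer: -157/29807 - I*sqrt(5158)/29807 ≈ -0.0052672 - 0.0024095*I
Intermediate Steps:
j(E, o) = E + 2*o
N = -5168 (N = -152*34 = -5168)
D(C) = 10 (D(C) = 6 - (-7 + (-3 + 2*3)) = 6 - (-7 + (-3 + 6)) = 6 - (-7 + 3) = 6 - 1*(-4) = 6 + 4 = 10)
1/(-157 + sqrt(D(19) + N)) = 1/(-157 + sqrt(10 - 5168)) = 1/(-157 + sqrt(-5158)) = 1/(-157 + I*sqrt(5158))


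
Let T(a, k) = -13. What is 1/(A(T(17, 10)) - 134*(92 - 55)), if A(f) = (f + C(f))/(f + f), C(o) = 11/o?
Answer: -169/837812 ≈ -0.00020172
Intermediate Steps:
A(f) = (f + 11/f)/(2*f) (A(f) = (f + 11/f)/(f + f) = (f + 11/f)/((2*f)) = (f + 11/f)*(1/(2*f)) = (f + 11/f)/(2*f))
1/(A(T(17, 10)) - 134*(92 - 55)) = 1/((½)*(11 + (-13)²)/(-13)² - 134*(92 - 55)) = 1/((½)*(1/169)*(11 + 169) - 134*37) = 1/((½)*(1/169)*180 - 4958) = 1/(90/169 - 4958) = 1/(-837812/169) = -169/837812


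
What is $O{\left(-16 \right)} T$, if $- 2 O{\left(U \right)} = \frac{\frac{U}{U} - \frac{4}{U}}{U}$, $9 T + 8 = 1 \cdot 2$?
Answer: $- \frac{5}{192} \approx -0.026042$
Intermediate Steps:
$T = - \frac{2}{3}$ ($T = - \frac{8}{9} + \frac{1 \cdot 2}{9} = - \frac{8}{9} + \frac{1}{9} \cdot 2 = - \frac{8}{9} + \frac{2}{9} = - \frac{2}{3} \approx -0.66667$)
$O{\left(U \right)} = - \frac{1 - \frac{4}{U}}{2 U}$ ($O{\left(U \right)} = - \frac{\left(\frac{U}{U} - \frac{4}{U}\right) \frac{1}{U}}{2} = - \frac{\left(1 - \frac{4}{U}\right) \frac{1}{U}}{2} = - \frac{\frac{1}{U} \left(1 - \frac{4}{U}\right)}{2} = - \frac{1 - \frac{4}{U}}{2 U}$)
$O{\left(-16 \right)} T = \frac{4 - -16}{2 \cdot 256} \left(- \frac{2}{3}\right) = \frac{1}{2} \cdot \frac{1}{256} \left(4 + 16\right) \left(- \frac{2}{3}\right) = \frac{1}{2} \cdot \frac{1}{256} \cdot 20 \left(- \frac{2}{3}\right) = \frac{5}{128} \left(- \frac{2}{3}\right) = - \frac{5}{192}$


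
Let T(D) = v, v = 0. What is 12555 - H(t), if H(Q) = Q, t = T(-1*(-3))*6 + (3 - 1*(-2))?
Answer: 12550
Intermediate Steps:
T(D) = 0
t = 5 (t = 0*6 + (3 - 1*(-2)) = 0 + (3 + 2) = 0 + 5 = 5)
12555 - H(t) = 12555 - 1*5 = 12555 - 5 = 12550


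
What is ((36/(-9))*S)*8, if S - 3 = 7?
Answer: -320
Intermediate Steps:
S = 10 (S = 3 + 7 = 10)
((36/(-9))*S)*8 = ((36/(-9))*10)*8 = ((36*(-1/9))*10)*8 = -4*10*8 = -40*8 = -320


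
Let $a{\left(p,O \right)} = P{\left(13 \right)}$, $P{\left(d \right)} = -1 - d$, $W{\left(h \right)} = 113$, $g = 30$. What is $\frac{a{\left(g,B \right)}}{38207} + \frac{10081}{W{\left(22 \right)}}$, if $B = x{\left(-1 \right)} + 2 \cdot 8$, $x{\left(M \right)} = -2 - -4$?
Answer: $\frac{385163185}{4317391} \approx 89.212$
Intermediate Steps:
$x{\left(M \right)} = 2$ ($x{\left(M \right)} = -2 + 4 = 2$)
$B = 18$ ($B = 2 + 2 \cdot 8 = 2 + 16 = 18$)
$a{\left(p,O \right)} = -14$ ($a{\left(p,O \right)} = -1 - 13 = -14$)
$\frac{a{\left(g,B \right)}}{38207} + \frac{10081}{W{\left(22 \right)}} = - \frac{14}{38207} + \frac{10081}{113} = \frac{385163185}{4317391}$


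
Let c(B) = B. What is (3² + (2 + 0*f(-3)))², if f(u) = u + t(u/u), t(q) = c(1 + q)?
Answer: 121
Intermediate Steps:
t(q) = 1 + q
f(u) = 2 + u (f(u) = u + (1 + u/u) = u + (1 + 1) = u + 2 = 2 + u)
(3² + (2 + 0*f(-3)))² = (3² + (2 + 0*(2 - 3)))² = (9 + (2 + 0*(-1)))² = (9 + (2 + 0))² = (9 + 2)² = 11² = 121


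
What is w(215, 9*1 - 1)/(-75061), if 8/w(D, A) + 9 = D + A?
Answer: -4/8031527 ≈ -4.9804e-7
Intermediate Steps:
w(D, A) = 8/(-9 + A + D) (w(D, A) = 8/(-9 + (D + A)) = 8/(-9 + (A + D)) = 8/(-9 + A + D))
w(215, 9*1 - 1)/(-75061) = (8/(-9 + (9*1 - 1) + 215))/(-75061) = (8/(-9 + (9 - 1) + 215))*(-1/75061) = (8/(-9 + 8 + 215))*(-1/75061) = (8/214)*(-1/75061) = (8*(1/214))*(-1/75061) = (4/107)*(-1/75061) = -4/8031527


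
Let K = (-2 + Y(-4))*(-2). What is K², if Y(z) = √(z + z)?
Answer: 16*(1 - I*√2)² ≈ -16.0 - 45.255*I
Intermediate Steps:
Y(z) = √2*√z (Y(z) = √(2*z) = √2*√z)
K = 4 - 4*I*√2 (K = (-2 + √2*√(-4))*(-2) = (-2 + √2*(2*I))*(-2) = (-2 + 2*I*√2)*(-2) = 4 - 4*I*√2 ≈ 4.0 - 5.6569*I)
K² = (4 - 4*I*√2)²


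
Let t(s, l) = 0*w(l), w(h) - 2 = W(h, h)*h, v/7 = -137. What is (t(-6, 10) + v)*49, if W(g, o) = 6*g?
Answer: -46991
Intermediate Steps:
v = -959 (v = 7*(-137) = -959)
w(h) = 2 + 6*h**2 (w(h) = 2 + (6*h)*h = 2 + 6*h**2)
t(s, l) = 0 (t(s, l) = 0*(2 + 6*l**2) = 0)
(t(-6, 10) + v)*49 = (0 - 959)*49 = -959*49 = -46991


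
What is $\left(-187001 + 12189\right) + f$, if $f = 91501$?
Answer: $-83311$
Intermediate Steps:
$\left(-187001 + 12189\right) + f = \left(-187001 + 12189\right) + 91501 = -174812 + 91501 = -83311$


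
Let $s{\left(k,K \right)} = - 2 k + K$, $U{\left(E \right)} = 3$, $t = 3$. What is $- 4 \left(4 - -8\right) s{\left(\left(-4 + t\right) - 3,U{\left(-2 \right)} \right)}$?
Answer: $-528$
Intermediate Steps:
$s{\left(k,K \right)} = K - 2 k$
$- 4 \left(4 - -8\right) s{\left(\left(-4 + t\right) - 3,U{\left(-2 \right)} \right)} = - 4 \left(4 - -8\right) \left(3 - 2 \left(\left(-4 + 3\right) - 3\right)\right) = - 4 \left(4 + 8\right) \left(3 - 2 \left(-1 - 3\right)\right) = \left(-4\right) 12 \left(3 - -8\right) = - 48 \left(3 + 8\right) = \left(-48\right) 11 = -528$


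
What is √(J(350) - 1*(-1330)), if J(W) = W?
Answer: 4*√105 ≈ 40.988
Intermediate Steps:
√(J(350) - 1*(-1330)) = √(350 - 1*(-1330)) = √(350 + 1330) = √1680 = 4*√105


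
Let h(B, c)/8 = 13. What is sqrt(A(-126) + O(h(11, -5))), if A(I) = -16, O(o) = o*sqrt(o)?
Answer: 4*sqrt(-1 + 13*sqrt(26)) ≈ 32.320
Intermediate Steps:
h(B, c) = 104 (h(B, c) = 8*13 = 104)
O(o) = o**(3/2)
sqrt(A(-126) + O(h(11, -5))) = sqrt(-16 + 104**(3/2)) = sqrt(-16 + 208*sqrt(26))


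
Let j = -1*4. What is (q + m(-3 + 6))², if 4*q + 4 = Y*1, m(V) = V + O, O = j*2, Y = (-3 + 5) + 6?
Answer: 16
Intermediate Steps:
j = -4
Y = 8 (Y = 2 + 6 = 8)
O = -8 (O = -4*2 = -8)
m(V) = -8 + V (m(V) = V - 8 = -8 + V)
q = 1 (q = -1 + (8*1)/4 = -1 + (¼)*8 = -1 + 2 = 1)
(q + m(-3 + 6))² = (1 + (-8 + (-3 + 6)))² = (1 + (-8 + 3))² = (1 - 5)² = (-4)² = 16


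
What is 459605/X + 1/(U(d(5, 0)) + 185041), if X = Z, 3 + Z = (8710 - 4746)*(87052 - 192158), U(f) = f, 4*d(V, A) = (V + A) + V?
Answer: -2774763201/2527756014529 ≈ -0.0010977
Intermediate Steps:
d(V, A) = V/2 + A/4 (d(V, A) = ((V + A) + V)/4 = ((A + V) + V)/4 = (A + 2*V)/4 = V/2 + A/4)
Z = -416640187 (Z = -3 + (8710 - 4746)*(87052 - 192158) = -3 + 3964*(-105106) = -3 - 416640184 = -416640187)
X = -416640187
459605/X + 1/(U(d(5, 0)) + 185041) = 459605/(-416640187) + 1/(((½)*5 + (¼)*0) + 185041) = 459605*(-1/416640187) + 1/((5/2 + 0) + 185041) = -459605/416640187 + 1/(5/2 + 185041) = -459605/416640187 + 1/(370087/2) = -459605/416640187 + 2/370087 = -2774763201/2527756014529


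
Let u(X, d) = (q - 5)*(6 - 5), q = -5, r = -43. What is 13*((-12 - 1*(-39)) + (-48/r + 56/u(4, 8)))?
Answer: 62933/215 ≈ 292.71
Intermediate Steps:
u(X, d) = -10 (u(X, d) = (-5 - 5)*(6 - 5) = -10*1 = -10)
13*((-12 - 1*(-39)) + (-48/r + 56/u(4, 8))) = 13*((-12 - 1*(-39)) + (-48/(-43) + 56/(-10))) = 13*((-12 + 39) + (-48*(-1/43) + 56*(-⅒))) = 13*(27 + (48/43 - 28/5)) = 13*(27 - 964/215) = 13*(4841/215) = 62933/215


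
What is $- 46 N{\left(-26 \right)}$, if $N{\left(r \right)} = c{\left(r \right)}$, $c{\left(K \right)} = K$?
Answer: $1196$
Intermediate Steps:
$N{\left(r \right)} = r$
$- 46 N{\left(-26 \right)} = \left(-46\right) \left(-26\right) = 1196$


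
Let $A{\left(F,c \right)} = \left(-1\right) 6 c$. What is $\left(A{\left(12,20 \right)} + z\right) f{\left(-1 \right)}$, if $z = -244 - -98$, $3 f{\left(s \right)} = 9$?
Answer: $-798$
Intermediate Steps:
$f{\left(s \right)} = 3$ ($f{\left(s \right)} = \frac{1}{3} \cdot 9 = 3$)
$A{\left(F,c \right)} = - 6 c$
$z = -146$ ($z = -244 + 98 = -146$)
$\left(A{\left(12,20 \right)} + z\right) f{\left(-1 \right)} = \left(\left(-6\right) 20 - 146\right) 3 = \left(-120 - 146\right) 3 = \left(-266\right) 3 = -798$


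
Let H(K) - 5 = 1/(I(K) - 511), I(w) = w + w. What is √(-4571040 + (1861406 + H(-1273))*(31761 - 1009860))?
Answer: 7*I*√38581443211192358/1019 ≈ 1.3493e+6*I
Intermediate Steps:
I(w) = 2*w
H(K) = 5 + 1/(-511 + 2*K) (H(K) = 5 + 1/(2*K - 511) = 5 + 1/(-511 + 2*K))
√(-4571040 + (1861406 + H(-1273))*(31761 - 1009860)) = √(-4571040 + (1861406 + 2*(-1277 + 5*(-1273))/(-511 + 2*(-1273)))*(31761 - 1009860)) = √(-4571040 + (1861406 + 2*(-1277 - 6365)/(-511 - 2546))*(-978099)) = √(-4571040 + (1861406 + 2*(-7642)/(-3057))*(-978099)) = √(-4571040 + (1861406 + 2*(-1/3057)*(-7642))*(-978099)) = √(-4571040 + (1861406 + 15284/3057)*(-978099)) = √(-4571040 + (5690333426/3057)*(-978099)) = √(-4571040 - 1855236477879058/1019) = √(-1855241135768818/1019) = 7*I*√38581443211192358/1019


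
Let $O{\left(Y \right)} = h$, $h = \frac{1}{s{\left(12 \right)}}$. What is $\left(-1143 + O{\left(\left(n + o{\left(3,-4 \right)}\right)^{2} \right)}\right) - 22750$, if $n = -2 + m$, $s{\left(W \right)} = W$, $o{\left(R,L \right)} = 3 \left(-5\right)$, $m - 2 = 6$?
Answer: $- \frac{286715}{12} \approx -23893.0$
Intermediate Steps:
$m = 8$ ($m = 2 + 6 = 8$)
$o{\left(R,L \right)} = -15$
$n = 6$ ($n = -2 + 8 = 6$)
$h = \frac{1}{12} \approx 0.083333$
$O{\left(Y \right)} = \frac{1}{12}$
$\left(-1143 + O{\left(\left(n + o{\left(3,-4 \right)}\right)^{2} \right)}\right) - 22750 = \left(-1143 + \frac{1}{12}\right) - 22750 = - \frac{13715}{12} - 22750 = - \frac{286715}{12}$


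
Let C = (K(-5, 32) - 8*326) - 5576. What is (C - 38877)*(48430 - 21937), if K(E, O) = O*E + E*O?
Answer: -1255264833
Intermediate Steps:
K(E, O) = 2*E*O (K(E, O) = E*O + E*O = 2*E*O)
C = -8504 (C = (2*(-5)*32 - 8*326) - 5576 = (-320 - 2608) - 5576 = -2928 - 5576 = -8504)
(C - 38877)*(48430 - 21937) = (-8504 - 38877)*(48430 - 21937) = -47381*26493 = -1255264833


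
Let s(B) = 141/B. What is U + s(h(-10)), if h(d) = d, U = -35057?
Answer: -350711/10 ≈ -35071.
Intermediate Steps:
U + s(h(-10)) = -35057 + 141/(-10) = -35057 + 141*(-⅒) = -35057 - 141/10 = -350711/10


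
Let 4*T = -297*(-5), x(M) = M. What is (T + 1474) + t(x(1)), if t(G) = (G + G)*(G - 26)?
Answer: 7181/4 ≈ 1795.3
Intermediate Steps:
T = 1485/4 (T = (-297*(-5))/4 = (1/4)*1485 = 1485/4 ≈ 371.25)
t(G) = 2*G*(-26 + G) (t(G) = (2*G)*(-26 + G) = 2*G*(-26 + G))
(T + 1474) + t(x(1)) = (1485/4 + 1474) + 2*1*(-26 + 1) = 7381/4 + 2*1*(-25) = 7381/4 - 50 = 7181/4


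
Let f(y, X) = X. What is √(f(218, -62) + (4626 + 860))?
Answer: 4*√339 ≈ 73.648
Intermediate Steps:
√(f(218, -62) + (4626 + 860)) = √(-62 + (4626 + 860)) = √(-62 + 5486) = √5424 = 4*√339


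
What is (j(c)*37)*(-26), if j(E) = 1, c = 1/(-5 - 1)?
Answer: -962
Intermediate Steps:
c = -1/6 (c = 1/(-6) = -1/6 ≈ -0.16667)
(j(c)*37)*(-26) = (1*37)*(-26) = 37*(-26) = -962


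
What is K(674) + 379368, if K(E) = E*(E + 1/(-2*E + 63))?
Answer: 1071231866/1285 ≈ 8.3364e+5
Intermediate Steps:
K(E) = E*(E + 1/(63 - 2*E))
K(674) + 379368 = 674*(-1 - 63*674 + 2*674²)/(-63 + 2*674) + 379368 = 674*(-1 - 42462 + 2*454276)/(-63 + 1348) + 379368 = 674*(-1 - 42462 + 908552)/1285 + 379368 = 674*(1/1285)*866089 + 379368 = 583743986/1285 + 379368 = 1071231866/1285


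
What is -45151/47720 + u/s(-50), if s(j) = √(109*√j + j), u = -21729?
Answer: -45151/47720 - 21729*√5/(5*√(-10 + 109*I*√2)) ≈ -535.61 + 570.47*I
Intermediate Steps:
s(j) = √(j + 109*√j)
-45151/47720 + u/s(-50) = -45151/47720 - 21729/√(-50 + 109*√(-50)) = -45151*1/47720 - 21729/√(-50 + 109*(5*I*√2)) = -45151/47720 - 21729/√(-50 + 545*I*√2)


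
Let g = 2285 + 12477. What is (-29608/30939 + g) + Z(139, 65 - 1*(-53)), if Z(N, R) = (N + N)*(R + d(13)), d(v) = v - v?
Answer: 1471614866/30939 ≈ 47565.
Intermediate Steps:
g = 14762
d(v) = 0
Z(N, R) = 2*N*R (Z(N, R) = (N + N)*(R + 0) = (2*N)*R = 2*N*R)
(-29608/30939 + g) + Z(139, 65 - 1*(-53)) = (-29608/30939 + 14762) + 2*139*(65 - 1*(-53)) = (-29608*1/30939 + 14762) + 2*139*(65 + 53) = (-29608/30939 + 14762) + 2*139*118 = 456691910/30939 + 32804 = 1471614866/30939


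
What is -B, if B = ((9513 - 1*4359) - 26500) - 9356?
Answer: 30702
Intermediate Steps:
B = -30702 (B = ((9513 - 4359) - 26500) - 9356 = (5154 - 26500) - 9356 = -21346 - 9356 = -30702)
-B = -1*(-30702) = 30702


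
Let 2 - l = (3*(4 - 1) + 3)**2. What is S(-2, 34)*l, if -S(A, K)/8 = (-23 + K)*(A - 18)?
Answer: -249920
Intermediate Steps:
S(A, K) = -8*(-23 + K)*(-18 + A) (S(A, K) = -8*(-23 + K)*(A - 18) = -8*(-23 + K)*(-18 + A))
l = -142 (l = 2 - (3*(4 - 1) + 3)**2 = 2 - (3*3 + 3)**2 = 2 - (9 + 3)**2 = 2 - 1*12**2 = 2 - 1*144 = 2 - 144 = -142)
S(-2, 34)*l = (-3312 + 144*34 + 184*(-2) - 8*(-2)*34)*(-142) = (-3312 + 4896 - 368 + 544)*(-142) = 1760*(-142) = -249920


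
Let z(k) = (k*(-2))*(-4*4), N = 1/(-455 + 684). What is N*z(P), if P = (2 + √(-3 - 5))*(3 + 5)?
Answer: 512/229 + 512*I*√2/229 ≈ 2.2358 + 3.1619*I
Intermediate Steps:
N = 1/229 ≈ 0.0043668
P = 16 + 16*I*√2 (P = (2 + √(-8))*8 = (2 + 2*I*√2)*8 = 16 + 16*I*√2 ≈ 16.0 + 22.627*I)
z(k) = 32*k (z(k) = -2*k*(-16) = 32*k)
N*z(P) = (32*(16 + 16*I*√2))/229 = (512 + 512*I*√2)/229 = 512/229 + 512*I*√2/229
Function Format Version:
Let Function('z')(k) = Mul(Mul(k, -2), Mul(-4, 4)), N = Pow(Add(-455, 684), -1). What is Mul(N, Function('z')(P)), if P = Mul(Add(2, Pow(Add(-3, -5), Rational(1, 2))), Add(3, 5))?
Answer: Add(Rational(512, 229), Mul(Rational(512, 229), I, Pow(2, Rational(1, 2)))) ≈ Add(2.2358, Mul(3.1619, I))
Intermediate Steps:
N = Rational(1, 229) (N = Pow(229, -1) = Rational(1, 229) ≈ 0.0043668)
P = Add(16, Mul(16, I, Pow(2, Rational(1, 2)))) (P = Mul(Add(2, Pow(-8, Rational(1, 2))), 8) = Mul(Add(2, Mul(2, I, Pow(2, Rational(1, 2)))), 8) = Add(16, Mul(16, I, Pow(2, Rational(1, 2)))) ≈ Add(16.000, Mul(22.627, I)))
Function('z')(k) = Mul(32, k) (Function('z')(k) = Mul(Mul(-2, k), -16) = Mul(32, k))
Mul(N, Function('z')(P)) = Mul(Rational(1, 229), Mul(32, Add(16, Mul(16, I, Pow(2, Rational(1, 2)))))) = Mul(Rational(1, 229), Add(512, Mul(512, I, Pow(2, Rational(1, 2))))) = Add(Rational(512, 229), Mul(Rational(512, 229), I, Pow(2, Rational(1, 2))))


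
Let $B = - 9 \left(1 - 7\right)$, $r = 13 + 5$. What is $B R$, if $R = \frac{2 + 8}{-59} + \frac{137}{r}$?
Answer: $\frac{23709}{59} \approx 401.85$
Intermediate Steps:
$r = 18$
$B = 54$ ($B = \left(-9\right) \left(-6\right) = 54$)
$R = \frac{7903}{1062}$ ($R = \frac{2 + 8}{-59} + \frac{137}{18} = 10 \left(- \frac{1}{59}\right) + 137 \cdot \frac{1}{18} = - \frac{10}{59} + \frac{137}{18} = \frac{7903}{1062} \approx 7.4416$)
$B R = 54 \cdot \frac{7903}{1062} = \frac{23709}{59}$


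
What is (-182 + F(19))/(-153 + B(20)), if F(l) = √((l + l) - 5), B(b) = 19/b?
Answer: 3640/3041 - 20*√33/3041 ≈ 1.1592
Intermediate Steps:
F(l) = √(-5 + 2*l) (F(l) = √(2*l - 5) = √(-5 + 2*l))
(-182 + F(19))/(-153 + B(20)) = (-182 + √(-5 + 2*19))/(-153 + 19/20) = (-182 + √(-5 + 38))/(-153 + 19*(1/20)) = (-182 + √33)/(-153 + 19/20) = (-182 + √33)/(-3041/20) = (-182 + √33)*(-20/3041) = 3640/3041 - 20*√33/3041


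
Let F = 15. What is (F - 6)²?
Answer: 81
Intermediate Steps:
(F - 6)² = (15 - 6)² = 9² = 81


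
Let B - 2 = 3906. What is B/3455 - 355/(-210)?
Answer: 409441/145110 ≈ 2.8216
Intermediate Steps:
B = 3908 (B = 2 + 3906 = 3908)
B/3455 - 355/(-210) = 3908/3455 - 355/(-210) = 3908*(1/3455) - 355*(-1/210) = 3908/3455 + 71/42 = 409441/145110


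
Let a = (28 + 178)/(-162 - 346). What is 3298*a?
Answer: -169847/127 ≈ -1337.4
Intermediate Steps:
a = -103/254 (a = 206/(-508) = 206*(-1/508) = -103/254 ≈ -0.40551)
3298*a = 3298*(-103/254) = -169847/127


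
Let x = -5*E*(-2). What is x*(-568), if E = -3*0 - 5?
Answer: 28400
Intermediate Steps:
E = -5 (E = 0 - 5 = -5)
x = -50 (x = -5*(-5)*(-2) = 25*(-2) = -50)
x*(-568) = -50*(-568) = 28400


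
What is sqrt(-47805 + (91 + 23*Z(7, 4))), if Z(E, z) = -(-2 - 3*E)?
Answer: I*sqrt(47185) ≈ 217.22*I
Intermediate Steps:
Z(E, z) = 2 + 3*E
sqrt(-47805 + (91 + 23*Z(7, 4))) = sqrt(-47805 + (91 + 23*(2 + 3*7))) = sqrt(-47805 + (91 + 23*(2 + 21))) = sqrt(-47805 + (91 + 23*23)) = sqrt(-47805 + (91 + 529)) = sqrt(-47805 + 620) = sqrt(-47185) = I*sqrt(47185)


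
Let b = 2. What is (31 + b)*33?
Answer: 1089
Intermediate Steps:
(31 + b)*33 = (31 + 2)*33 = 33*33 = 1089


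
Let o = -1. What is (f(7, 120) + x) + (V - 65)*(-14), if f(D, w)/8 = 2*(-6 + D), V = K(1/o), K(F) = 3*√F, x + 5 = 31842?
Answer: 32763 - 42*I ≈ 32763.0 - 42.0*I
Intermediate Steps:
x = 31837 (x = -5 + 31842 = 31837)
V = 3*I (V = 3*√(1/(-1)) = 3*√(-1) = 3*I ≈ 3.0*I)
f(D, w) = -96 + 16*D (f(D, w) = 8*(2*(-6 + D)) = 8*(-12 + 2*D) = -96 + 16*D)
(f(7, 120) + x) + (V - 65)*(-14) = ((-96 + 16*7) + 31837) + (3*I - 65)*(-14) = ((-96 + 112) + 31837) + (-65 + 3*I)*(-14) = (16 + 31837) + (910 - 42*I) = 31853 + (910 - 42*I) = 32763 - 42*I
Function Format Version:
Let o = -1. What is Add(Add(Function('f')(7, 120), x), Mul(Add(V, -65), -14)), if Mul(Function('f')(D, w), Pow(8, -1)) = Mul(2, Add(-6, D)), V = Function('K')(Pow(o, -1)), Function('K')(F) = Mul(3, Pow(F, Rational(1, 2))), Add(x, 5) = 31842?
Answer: Add(32763, Mul(-42, I)) ≈ Add(32763., Mul(-42.000, I))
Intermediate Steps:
x = 31837 (x = Add(-5, 31842) = 31837)
V = Mul(3, I) (V = Mul(3, Pow(Pow(-1, -1), Rational(1, 2))) = Mul(3, Pow(-1, Rational(1, 2))) = Mul(3, I) ≈ Mul(3.0000, I))
Function('f')(D, w) = Add(-96, Mul(16, D)) (Function('f')(D, w) = Mul(8, Mul(2, Add(-6, D))) = Mul(8, Add(-12, Mul(2, D))) = Add(-96, Mul(16, D)))
Add(Add(Function('f')(7, 120), x), Mul(Add(V, -65), -14)) = Add(Add(Add(-96, Mul(16, 7)), 31837), Mul(Add(Mul(3, I), -65), -14)) = Add(Add(Add(-96, 112), 31837), Mul(Add(-65, Mul(3, I)), -14)) = Add(Add(16, 31837), Add(910, Mul(-42, I))) = Add(31853, Add(910, Mul(-42, I))) = Add(32763, Mul(-42, I))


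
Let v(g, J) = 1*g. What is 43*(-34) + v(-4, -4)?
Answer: -1466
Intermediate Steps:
v(g, J) = g
43*(-34) + v(-4, -4) = 43*(-34) - 4 = -1462 - 4 = -1466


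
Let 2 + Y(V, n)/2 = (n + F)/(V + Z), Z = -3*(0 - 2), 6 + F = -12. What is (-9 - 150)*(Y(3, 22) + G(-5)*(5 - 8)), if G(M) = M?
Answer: -5671/3 ≈ -1890.3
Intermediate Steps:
F = -18 (F = -6 - 12 = -18)
Z = 6 (Z = -3*(-2) = 6)
Y(V, n) = -4 + 2*(-18 + n)/(6 + V) (Y(V, n) = -4 + 2*((n - 18)/(V + 6)) = -4 + 2*((-18 + n)/(6 + V)) = -4 + 2*(-18 + n)/(6 + V))
(-9 - 150)*(Y(3, 22) + G(-5)*(5 - 8)) = (-9 - 150)*(2*(-30 + 22 - 2*3)/(6 + 3) - 5*(5 - 8)) = -159*(2*(-30 + 22 - 6)/9 - 5*(-3)) = -159*(2*(⅑)*(-14) + 15) = -159*(-28/9 + 15) = -159*107/9 = -5671/3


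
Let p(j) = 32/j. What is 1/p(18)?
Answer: 9/16 ≈ 0.56250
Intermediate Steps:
1/p(18) = 1/(32/18) = 1/(32*(1/18)) = 1/(16/9) = 9/16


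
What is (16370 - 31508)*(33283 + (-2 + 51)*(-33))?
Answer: -479359908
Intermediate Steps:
(16370 - 31508)*(33283 + (-2 + 51)*(-33)) = -15138*(33283 + 49*(-33)) = -15138*(33283 - 1617) = -15138*31666 = -479359908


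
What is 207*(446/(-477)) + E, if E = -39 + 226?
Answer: -347/53 ≈ -6.5472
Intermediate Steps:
E = 187
207*(446/(-477)) + E = 207*(446/(-477)) + 187 = 207*(446*(-1/477)) + 187 = 207*(-446/477) + 187 = -10258/53 + 187 = -347/53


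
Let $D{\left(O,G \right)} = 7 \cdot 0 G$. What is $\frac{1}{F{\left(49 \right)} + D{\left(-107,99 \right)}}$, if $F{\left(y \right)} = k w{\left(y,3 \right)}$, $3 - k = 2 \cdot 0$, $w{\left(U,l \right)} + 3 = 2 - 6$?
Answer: $- \frac{1}{21} \approx -0.047619$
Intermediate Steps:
$w{\left(U,l \right)} = -7$ ($w{\left(U,l \right)} = -3 + \left(2 - 6\right) = -3 - 4 = -7$)
$k = 3$ ($k = 3 - 2 \cdot 0 = 3 - 0 = 3 + 0 = 3$)
$D{\left(O,G \right)} = 0$ ($D{\left(O,G \right)} = 0 G = 0$)
$F{\left(y \right)} = -21$ ($F{\left(y \right)} = 3 \left(-7\right) = -21$)
$\frac{1}{F{\left(49 \right)} + D{\left(-107,99 \right)}} = \frac{1}{-21 + 0} = \frac{1}{-21} = - \frac{1}{21}$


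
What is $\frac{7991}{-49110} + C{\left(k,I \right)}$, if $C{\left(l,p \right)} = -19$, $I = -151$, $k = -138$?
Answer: $- \frac{941081}{49110} \approx -19.163$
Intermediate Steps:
$\frac{7991}{-49110} + C{\left(k,I \right)} = \frac{7991}{-49110} - 19 = 7991 \left(- \frac{1}{49110}\right) - 19 = - \frac{7991}{49110} - 19 = - \frac{941081}{49110}$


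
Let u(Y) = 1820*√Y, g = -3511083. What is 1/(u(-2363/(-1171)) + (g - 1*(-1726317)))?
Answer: -1044980493/1865041740969038 - 455*√2767073/932520870484519 ≈ -5.6111e-7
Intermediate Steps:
1/(u(-2363/(-1171)) + (g - 1*(-1726317))) = 1/(1820*√(-2363/(-1171)) + (-3511083 - 1*(-1726317))) = 1/(1820*√(-2363*(-1/1171)) + (-3511083 + 1726317)) = 1/(1820*√(2363/1171) - 1784766) = 1/(1820*(√2767073/1171) - 1784766) = 1/(1820*√2767073/1171 - 1784766) = 1/(-1784766 + 1820*√2767073/1171)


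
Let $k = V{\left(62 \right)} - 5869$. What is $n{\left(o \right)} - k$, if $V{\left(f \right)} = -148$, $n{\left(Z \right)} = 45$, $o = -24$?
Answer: $6062$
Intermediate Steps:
$k = -6017$ ($k = -148 - 5869 = -6017$)
$n{\left(o \right)} - k = 45 - -6017 = 45 + 6017 = 6062$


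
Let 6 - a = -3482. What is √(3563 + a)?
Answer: √7051 ≈ 83.970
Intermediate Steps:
a = 3488 (a = 6 - 1*(-3482) = 6 + 3482 = 3488)
√(3563 + a) = √(3563 + 3488) = √7051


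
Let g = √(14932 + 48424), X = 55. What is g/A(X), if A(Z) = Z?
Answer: 2*√15839/55 ≈ 4.5765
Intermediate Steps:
g = 2*√15839 (g = √63356 = 2*√15839 ≈ 251.71)
g/A(X) = (2*√15839)/55 = (2*√15839)*(1/55) = 2*√15839/55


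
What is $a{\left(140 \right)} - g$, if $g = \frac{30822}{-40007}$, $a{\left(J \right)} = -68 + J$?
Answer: $\frac{264666}{3637} \approx 72.77$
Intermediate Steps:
$g = - \frac{2802}{3637}$ ($g = 30822 \left(- \frac{1}{40007}\right) = - \frac{2802}{3637} \approx -0.77042$)
$a{\left(140 \right)} - g = \left(-68 + 140\right) - - \frac{2802}{3637} = 72 + \frac{2802}{3637} = \frac{264666}{3637}$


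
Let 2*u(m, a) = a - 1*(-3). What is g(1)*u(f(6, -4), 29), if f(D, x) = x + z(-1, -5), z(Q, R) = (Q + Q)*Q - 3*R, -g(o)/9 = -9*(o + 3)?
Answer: 5184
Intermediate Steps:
g(o) = 243 + 81*o (g(o) = -(-81)*(o + 3) = -(-81)*(3 + o) = -9*(-27 - 9*o) = 243 + 81*o)
z(Q, R) = -3*R + 2*Q² (z(Q, R) = (2*Q)*Q - 3*R = 2*Q² - 3*R = -3*R + 2*Q²)
f(D, x) = 17 + x (f(D, x) = x + (-3*(-5) + 2*(-1)²) = x + (15 + 2*1) = x + (15 + 2) = x + 17 = 17 + x)
u(m, a) = 3/2 + a/2 (u(m, a) = (a - 1*(-3))/2 = (a + 3)/2 = (3 + a)/2 = 3/2 + a/2)
g(1)*u(f(6, -4), 29) = (243 + 81*1)*(3/2 + (½)*29) = (243 + 81)*(3/2 + 29/2) = 324*16 = 5184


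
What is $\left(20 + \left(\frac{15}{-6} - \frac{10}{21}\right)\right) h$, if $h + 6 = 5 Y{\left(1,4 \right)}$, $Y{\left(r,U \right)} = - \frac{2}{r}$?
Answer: $- \frac{5720}{21} \approx -272.38$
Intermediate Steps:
$h = -16$ ($h = -6 + 5 \left(- \frac{2}{1}\right) = -6 + 5 \left(\left(-2\right) 1\right) = -6 + 5 \left(-2\right) = -6 - 10 = -16$)
$\left(20 + \left(\frac{15}{-6} - \frac{10}{21}\right)\right) h = \left(20 + \left(\frac{15}{-6} - \frac{10}{21}\right)\right) \left(-16\right) = \left(20 + \left(15 \left(- \frac{1}{6}\right) - \frac{10}{21}\right)\right) \left(-16\right) = \left(20 - \frac{125}{42}\right) \left(-16\right) = \frac{715}{42} \left(-16\right) = - \frac{5720}{21}$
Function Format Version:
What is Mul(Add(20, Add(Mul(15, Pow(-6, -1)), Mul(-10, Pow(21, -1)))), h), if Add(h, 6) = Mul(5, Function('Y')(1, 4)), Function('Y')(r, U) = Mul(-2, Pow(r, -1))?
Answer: Rational(-5720, 21) ≈ -272.38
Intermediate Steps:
h = -16 (h = Add(-6, Mul(5, Mul(-2, Pow(1, -1)))) = Add(-6, Mul(5, Mul(-2, 1))) = Add(-6, Mul(5, -2)) = Add(-6, -10) = -16)
Mul(Add(20, Add(Mul(15, Pow(-6, -1)), Mul(-10, Pow(21, -1)))), h) = Mul(Add(20, Add(Mul(15, Pow(-6, -1)), Mul(-10, Pow(21, -1)))), -16) = Mul(Add(20, Add(Mul(15, Rational(-1, 6)), Mul(-10, Rational(1, 21)))), -16) = Mul(Add(20, Add(Rational(-5, 2), Rational(-10, 21))), -16) = Mul(Add(20, Rational(-125, 42)), -16) = Mul(Rational(715, 42), -16) = Rational(-5720, 21)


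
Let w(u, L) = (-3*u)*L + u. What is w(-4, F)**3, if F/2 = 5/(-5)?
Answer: -21952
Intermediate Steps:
F = -2 (F = 2*(5/(-5)) = 2*(5*(-1/5)) = 2*(-1) = -2)
w(u, L) = u - 3*L*u (w(u, L) = -3*L*u + u = u - 3*L*u)
w(-4, F)**3 = (-4*(1 - 3*(-2)))**3 = (-4*(1 + 6))**3 = (-4*7)**3 = (-28)**3 = -21952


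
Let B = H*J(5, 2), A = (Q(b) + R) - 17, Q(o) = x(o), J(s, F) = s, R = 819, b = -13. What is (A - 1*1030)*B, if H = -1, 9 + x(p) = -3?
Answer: 1200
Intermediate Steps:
x(p) = -12 (x(p) = -9 - 3 = -12)
Q(o) = -12
A = 790 (A = (-12 + 819) - 17 = 807 - 17 = 790)
B = -5 (B = -1*5 = -5)
(A - 1*1030)*B = (790 - 1*1030)*(-5) = (790 - 1030)*(-5) = -240*(-5) = 1200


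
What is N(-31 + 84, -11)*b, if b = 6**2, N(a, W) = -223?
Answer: -8028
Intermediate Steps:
b = 36
N(-31 + 84, -11)*b = -223*36 = -8028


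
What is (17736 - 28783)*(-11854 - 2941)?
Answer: 163440365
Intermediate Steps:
(17736 - 28783)*(-11854 - 2941) = -11047*(-14795) = 163440365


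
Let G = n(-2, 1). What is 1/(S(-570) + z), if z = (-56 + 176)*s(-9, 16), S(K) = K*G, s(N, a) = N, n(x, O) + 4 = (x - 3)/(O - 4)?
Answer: 1/250 ≈ 0.0040000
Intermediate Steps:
n(x, O) = -4 + (-3 + x)/(-4 + O) (n(x, O) = -4 + (x - 3)/(O - 4) = -4 + (-3 + x)/(-4 + O))
G = -7/3 (G = (13 - 2 - 4*1)/(-4 + 1) = (13 - 2 - 4)/(-3) = -⅓*7 = -7/3 ≈ -2.3333)
S(K) = -7*K/3 (S(K) = K*(-7/3) = -7*K/3)
z = -1080 (z = (-56 + 176)*(-9) = 120*(-9) = -1080)
1/(S(-570) + z) = 1/(-7/3*(-570) - 1080) = 1/(1330 - 1080) = 1/250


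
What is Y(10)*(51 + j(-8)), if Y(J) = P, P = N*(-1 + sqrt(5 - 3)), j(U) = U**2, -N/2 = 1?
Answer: 230 - 230*sqrt(2) ≈ -95.269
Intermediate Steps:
N = -2 (N = -2*1 = -2)
P = 2 - 2*sqrt(2) (P = -2*(-1 + sqrt(5 - 3)) = -2*(-1 + sqrt(2)) = 2 - 2*sqrt(2) ≈ -0.82843)
Y(J) = 2 - 2*sqrt(2)
Y(10)*(51 + j(-8)) = (2 - 2*sqrt(2))*(51 + (-8)**2) = (2 - 2*sqrt(2))*(51 + 64) = (2 - 2*sqrt(2))*115 = 230 - 230*sqrt(2)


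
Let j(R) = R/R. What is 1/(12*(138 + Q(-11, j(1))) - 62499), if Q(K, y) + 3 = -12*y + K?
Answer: -1/61155 ≈ -1.6352e-5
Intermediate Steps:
j(R) = 1
Q(K, y) = -3 + K - 12*y (Q(K, y) = -3 + (-12*y + K) = -3 + (K - 12*y) = -3 + K - 12*y)
1/(12*(138 + Q(-11, j(1))) - 62499) = 1/(12*(138 + (-3 - 11 - 12*1)) - 62499) = 1/(12*(138 + (-3 - 11 - 12)) - 62499) = 1/(12*(138 - 26) - 62499) = 1/(12*112 - 62499) = 1/(1344 - 62499) = 1/(-61155) = -1/61155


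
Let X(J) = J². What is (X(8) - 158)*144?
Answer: -13536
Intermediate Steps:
(X(8) - 158)*144 = (8² - 158)*144 = (64 - 158)*144 = -94*144 = -13536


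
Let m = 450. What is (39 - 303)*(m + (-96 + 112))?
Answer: -123024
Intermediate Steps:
(39 - 303)*(m + (-96 + 112)) = (39 - 303)*(450 + (-96 + 112)) = -264*(450 + 16) = -264*466 = -123024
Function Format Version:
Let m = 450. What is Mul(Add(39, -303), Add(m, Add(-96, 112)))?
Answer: -123024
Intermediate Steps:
Mul(Add(39, -303), Add(m, Add(-96, 112))) = Mul(Add(39, -303), Add(450, Add(-96, 112))) = Mul(-264, Add(450, 16)) = Mul(-264, 466) = -123024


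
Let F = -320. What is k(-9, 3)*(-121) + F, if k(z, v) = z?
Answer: 769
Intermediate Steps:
k(-9, 3)*(-121) + F = -9*(-121) - 320 = 1089 - 320 = 769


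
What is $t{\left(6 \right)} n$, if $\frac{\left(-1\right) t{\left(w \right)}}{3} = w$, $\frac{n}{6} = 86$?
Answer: $-9288$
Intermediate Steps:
$n = 516$ ($n = 6 \cdot 86 = 516$)
$t{\left(w \right)} = - 3 w$
$t{\left(6 \right)} n = \left(-3\right) 6 \cdot 516 = \left(-18\right) 516 = -9288$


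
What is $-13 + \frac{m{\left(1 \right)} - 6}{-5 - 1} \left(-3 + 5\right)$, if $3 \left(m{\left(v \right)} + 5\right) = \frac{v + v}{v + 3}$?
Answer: $- \frac{169}{18} \approx -9.3889$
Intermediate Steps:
$m{\left(v \right)} = -5 + \frac{2 v}{3 \left(3 + v\right)}$ ($m{\left(v \right)} = -5 + \frac{\left(v + v\right) \frac{1}{v + 3}}{3} = -5 + \frac{2 v \frac{1}{3 + v}}{3} = -5 + \frac{2 v}{3 \left(3 + v\right)}$)
$-13 + \frac{m{\left(1 \right)} - 6}{-5 - 1} \left(-3 + 5\right) = -13 + \frac{\frac{-45 - 13}{3 \left(3 + 1\right)} - 6}{-5 - 1} \left(-3 + 5\right) = -13 + \frac{\frac{-45 - 13}{3 \cdot 4} - 6}{-6} \cdot 2 = -13 + \left(\frac{1}{3} \cdot \frac{1}{4} \left(-58\right) - 6\right) \left(- \frac{1}{6}\right) 2 = -13 + \left(- \frac{29}{6} - 6\right) \left(- \frac{1}{6}\right) 2 = -13 + \left(- \frac{65}{6}\right) \left(- \frac{1}{6}\right) 2 = -13 + \frac{65}{36} \cdot 2 = -13 + \frac{65}{18} = - \frac{169}{18}$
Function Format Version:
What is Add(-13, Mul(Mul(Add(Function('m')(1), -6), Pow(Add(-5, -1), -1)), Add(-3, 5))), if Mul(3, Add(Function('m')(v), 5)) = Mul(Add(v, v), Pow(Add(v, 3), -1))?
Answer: Rational(-169, 18) ≈ -9.3889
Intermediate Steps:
Function('m')(v) = Add(-5, Mul(Rational(2, 3), v, Pow(Add(3, v), -1))) (Function('m')(v) = Add(-5, Mul(Rational(1, 3), Mul(Add(v, v), Pow(Add(v, 3), -1)))) = Add(-5, Mul(Rational(1, 3), Mul(Mul(2, v), Pow(Add(3, v), -1)))) = Add(-5, Mul(Rational(1, 3), Mul(2, v, Pow(Add(3, v), -1)))) = Add(-5, Mul(Rational(2, 3), v, Pow(Add(3, v), -1))))
Add(-13, Mul(Mul(Add(Function('m')(1), -6), Pow(Add(-5, -1), -1)), Add(-3, 5))) = Add(-13, Mul(Mul(Add(Mul(Rational(1, 3), Pow(Add(3, 1), -1), Add(-45, Mul(-13, 1))), -6), Pow(Add(-5, -1), -1)), Add(-3, 5))) = Add(-13, Mul(Mul(Add(Mul(Rational(1, 3), Pow(4, -1), Add(-45, -13)), -6), Pow(-6, -1)), 2)) = Add(-13, Mul(Mul(Add(Mul(Rational(1, 3), Rational(1, 4), -58), -6), Rational(-1, 6)), 2)) = Add(-13, Mul(Mul(Add(Rational(-29, 6), -6), Rational(-1, 6)), 2)) = Add(-13, Mul(Mul(Rational(-65, 6), Rational(-1, 6)), 2)) = Add(-13, Mul(Rational(65, 36), 2)) = Add(-13, Rational(65, 18)) = Rational(-169, 18)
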